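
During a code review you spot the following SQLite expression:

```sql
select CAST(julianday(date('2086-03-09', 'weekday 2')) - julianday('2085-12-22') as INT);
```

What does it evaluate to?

80

`weekday 2` advances to the next Tuesday; 2086-03-09 is a Saturday, so it moves forward to 2086-03-12.
9 days remain in December 2085 after the 22nd (31 − 22).
January 2086: 31 days.
February 2086: 28 days.
Then 12 days into March 2086.
Total: 9 + 31 + 28 + 12 = 80.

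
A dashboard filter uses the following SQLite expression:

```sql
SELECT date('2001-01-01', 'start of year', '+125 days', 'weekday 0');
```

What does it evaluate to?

2001-05-06

`start of year` rewinds 2001-01-01 to 2001-01-01.
Applying '+125 days' to 2001-01-01: counting 125 days forward gives 2001-05-06.
`weekday 0` advances to the next Sunday; 2001-05-06 is already a Sunday, so it stays at 2001-05-06.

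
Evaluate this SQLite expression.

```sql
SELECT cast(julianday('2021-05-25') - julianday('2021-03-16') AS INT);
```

70

15 days remain in March 2021 after the 16th (31 − 16).
April 2021: 30 days.
Then 25 days into May 2021.
Total: 15 + 30 + 25 = 70.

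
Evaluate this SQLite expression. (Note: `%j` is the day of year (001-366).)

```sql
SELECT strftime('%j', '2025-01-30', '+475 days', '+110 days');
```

250

First apply '+475 days', '+110 days': 2025-01-30 → 2026-09-07.
Day-of-year for 2026-09-07: days since 2026-01-01 inclusive = 250, zero-padded to 250.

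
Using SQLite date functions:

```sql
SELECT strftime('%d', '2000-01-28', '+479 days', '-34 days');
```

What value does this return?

17

First apply '+479 days', '-34 days': 2000-01-28 → 2001-04-17.
`%d` extracts the 2-digit day of month: 17.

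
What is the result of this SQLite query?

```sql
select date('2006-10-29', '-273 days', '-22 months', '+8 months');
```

2004-11-29

Applying '-273 days' to 2006-10-29: counting 273 days back gives 2006-01-29.
Adding -22 months to 2006-01-29 gives 2004-03-29.
Adding +8 months to 2004-03-29 gives 2004-11-29.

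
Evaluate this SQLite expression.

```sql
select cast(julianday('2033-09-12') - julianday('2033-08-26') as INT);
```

5 days remain in August 2033 after the 26th (31 − 26).
Then 12 days into September 2033.
Total: 5 + 12 = 17.

17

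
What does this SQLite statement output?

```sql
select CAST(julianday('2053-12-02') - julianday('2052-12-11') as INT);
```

20 days remain in December 2052 after the 11th (31 − 11).
Full months from January 2053 through November 2053 contribute their day counts.
Then 2 days into December 2053.
Total: 20 + 31 + 28 + 31 + 30 + 31 + 30 + 31 + 31 + 30 + 31 + 30 + 2 = 356.

356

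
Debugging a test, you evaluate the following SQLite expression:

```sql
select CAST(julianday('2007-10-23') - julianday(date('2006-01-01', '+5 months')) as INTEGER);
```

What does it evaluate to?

Adding +5 months to 2006-01-01 gives 2006-06-01.
29 days remain in June 2006 after the 1st (30 − 1).
Full months from July 2006 through September 2007 contribute their day counts.
Then 23 days into October 2007.
Total: 29 + 31 + 31 + 30 + 31 + 30 + 31 + 31 + 28 + 31 + 30 + 31 + 30 + 31 + 31 + 30 + 23 = 509.

509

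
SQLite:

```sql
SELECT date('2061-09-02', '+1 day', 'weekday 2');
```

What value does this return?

Advancing 1 more day within September lands on 2061-09-03.
`weekday 2` advances to the next Tuesday; 2061-09-03 is a Saturday, so it moves forward to 2061-09-06.

2061-09-06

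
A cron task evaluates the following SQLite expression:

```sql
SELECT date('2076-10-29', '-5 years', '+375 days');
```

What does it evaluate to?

Adding -5 years to 2076-10-29 gives 2071-10-29.
Applying '+375 days' to 2071-10-29: counting 375 days forward gives 2072-11-07.

2072-11-07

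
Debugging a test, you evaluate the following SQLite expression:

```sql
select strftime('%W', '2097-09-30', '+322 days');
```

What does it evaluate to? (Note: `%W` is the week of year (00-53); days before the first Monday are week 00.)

First apply '+322 days': 2097-09-30 → 2098-08-18.
2098-08-18 is a Monday. SQLite's %W counts Mondays since the year started; the result is 33.

33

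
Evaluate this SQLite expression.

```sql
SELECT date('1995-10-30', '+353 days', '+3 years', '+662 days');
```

2001-08-09

Applying '+353 days' to 1995-10-30: counting 353 days forward gives 1996-10-17.
Adding +3 years to 1996-10-17 gives 1999-10-17.
Applying '+662 days' to 1999-10-17: counting 662 days forward gives 2001-08-09.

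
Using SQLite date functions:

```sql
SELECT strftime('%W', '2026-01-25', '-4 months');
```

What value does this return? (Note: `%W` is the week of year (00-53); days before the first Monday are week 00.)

38

First apply '-4 months': 2026-01-25 → 2025-09-25.
2025-09-25 is a Thursday. SQLite's %W counts Mondays since the year started; the result is 38.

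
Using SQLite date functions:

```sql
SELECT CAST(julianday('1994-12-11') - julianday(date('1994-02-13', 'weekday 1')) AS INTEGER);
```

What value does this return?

`weekday 1` advances to the next Monday; 1994-02-13 is a Sunday, so it moves forward to 1994-02-14.
14 days remain in February 1994 after the 14th (28 − 14).
Full months from March 1994 through November 1994 contribute their day counts.
Then 11 days into December 1994.
Total: 14 + 31 + 30 + 31 + 30 + 31 + 31 + 30 + 31 + 30 + 11 = 300.

300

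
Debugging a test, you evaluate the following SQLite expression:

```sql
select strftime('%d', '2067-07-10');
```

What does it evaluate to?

10

`%d` extracts the 2-digit day of month: 10.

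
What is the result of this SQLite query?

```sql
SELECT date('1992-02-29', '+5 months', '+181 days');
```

1993-01-26

Adding +5 months to 1992-02-29 gives 1992-07-29.
Applying '+181 days' to 1992-07-29: counting 181 days forward gives 1993-01-26.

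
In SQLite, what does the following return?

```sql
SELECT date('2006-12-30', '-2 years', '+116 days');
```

Adding -2 years to 2006-12-30 gives 2004-12-30.
Applying '+116 days' to 2004-12-30: counting 116 days forward gives 2005-04-25.

2005-04-25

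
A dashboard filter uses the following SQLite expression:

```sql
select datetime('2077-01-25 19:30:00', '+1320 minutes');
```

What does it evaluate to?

2077-01-26 17:30:00

1320 minutes = 22h 0m; +1320 minutes from 2077-01-25 19:30:00 is 2077-01-26 17:30:00 (crosses midnight).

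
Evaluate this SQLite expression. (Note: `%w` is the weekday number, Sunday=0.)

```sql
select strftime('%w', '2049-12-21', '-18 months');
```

0

First apply '-18 months': 2049-12-21 → 2048-06-21.
2048-06-21 is a Sunday; with Sunday=0 that is 0.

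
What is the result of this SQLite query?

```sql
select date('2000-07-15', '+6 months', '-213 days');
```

2000-06-16

Adding +6 months to 2000-07-15 gives 2001-01-15.
Applying '-213 days' to 2001-01-15: counting 213 days back gives 2000-06-16.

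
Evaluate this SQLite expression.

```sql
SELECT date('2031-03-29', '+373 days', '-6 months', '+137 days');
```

Applying '+373 days' to 2031-03-29: counting 373 days forward gives 2032-04-05.
Adding -6 months to 2032-04-05 gives 2031-10-05.
Applying '+137 days' to 2031-10-05: counting 137 days forward gives 2032-02-19.

2032-02-19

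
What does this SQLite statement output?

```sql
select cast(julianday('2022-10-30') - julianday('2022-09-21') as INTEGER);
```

9 days remain in September 2022 after the 21st (30 − 21).
Then 30 days into October 2022.
Total: 9 + 30 = 39.

39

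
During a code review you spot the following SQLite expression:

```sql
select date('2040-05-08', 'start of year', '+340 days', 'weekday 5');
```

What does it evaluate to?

2040-12-07

`start of year` rewinds 2040-05-08 to 2040-01-01.
Applying '+340 days' to 2040-01-01: counting 340 days forward gives 2040-12-06.
`weekday 5` advances to the next Friday; 2040-12-06 is a Thursday, so it moves forward to 2040-12-07.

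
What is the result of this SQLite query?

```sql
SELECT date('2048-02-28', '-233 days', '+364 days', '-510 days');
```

2047-02-14

Applying '-233 days' to 2048-02-28: counting 233 days back gives 2047-07-10.
Applying '+364 days' to 2047-07-10: counting 364 days forward gives 2048-07-08.
Applying '-510 days' to 2048-07-08: counting 510 days back gives 2047-02-14.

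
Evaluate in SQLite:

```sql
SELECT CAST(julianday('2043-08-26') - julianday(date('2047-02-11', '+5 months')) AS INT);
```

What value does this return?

-1415

Adding +5 months to 2047-02-11 gives 2047-07-11.
5 days remain in August 2043 after the 26th (31 − 26).
Full months from September 2043 through June 2047 contribute their day counts.
Then 11 days into July 2047.
Total: 5 + 30 + 31 + 30 + 31 + 31 + 29 + 31 + 30 + 31 + 30 + 31 + 31 + 30 + 31 + 30 + 31 + 31 + 28 + 31 + 30 + 31 + 30 + 31 + 31 + 30 + 31 + 30 + 31 + 31 + 28 + 31 + 30 + 31 + 30 + 31 + 31 + 30 + 31 + 30 + 31 + 31 + 28 + 31 + 30 + 31 + 30 + 11 = 1415.
The subtraction is earlier − later, so the result is −1415 → -1415.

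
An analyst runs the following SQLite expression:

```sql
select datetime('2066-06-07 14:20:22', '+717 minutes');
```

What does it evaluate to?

717 minutes = 11h 57m; +717 minutes from 2066-06-07 14:20:22 is 2066-06-08 02:17:22 (crosses midnight).

2066-06-08 02:17:22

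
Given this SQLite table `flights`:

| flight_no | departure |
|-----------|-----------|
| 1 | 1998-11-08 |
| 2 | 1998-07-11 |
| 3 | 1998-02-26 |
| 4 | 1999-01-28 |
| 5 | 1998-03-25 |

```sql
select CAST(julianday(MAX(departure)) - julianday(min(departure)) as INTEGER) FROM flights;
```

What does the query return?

336

MIN = 1998-02-26, MAX = 1999-01-28.
2 days remain in February 1998 after the 26th (28 − 26).
Full months from March 1998 through December 1998 contribute their day counts.
Then 28 days into January 1999.
Total: 2 + 31 + 30 + 31 + 30 + 31 + 31 + 30 + 31 + 30 + 31 + 28 = 336.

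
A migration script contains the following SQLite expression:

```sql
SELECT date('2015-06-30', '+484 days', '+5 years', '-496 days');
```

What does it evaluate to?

Applying '+484 days' to 2015-06-30: counting 484 days forward gives 2016-10-26.
Adding +5 years to 2016-10-26 gives 2021-10-26.
Applying '-496 days' to 2021-10-26: counting 496 days back gives 2020-06-17.

2020-06-17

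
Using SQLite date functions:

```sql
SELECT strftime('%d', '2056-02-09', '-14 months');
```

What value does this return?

09

First apply '-14 months': 2056-02-09 → 2054-12-09.
`%d` extracts the 2-digit day of month: 09.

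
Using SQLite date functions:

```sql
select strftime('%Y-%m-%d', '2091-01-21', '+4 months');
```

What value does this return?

2091-05-21

First apply '+4 months': 2091-01-21 → 2091-05-21.
`%Y-%m-%d` extracts the ISO date: 2091-05-21.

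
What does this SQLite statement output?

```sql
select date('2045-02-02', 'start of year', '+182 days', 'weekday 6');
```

2045-07-08

`start of year` rewinds 2045-02-02 to 2045-01-01.
Applying '+182 days' to 2045-01-01: counting 182 days forward gives 2045-07-02.
`weekday 6` advances to the next Saturday; 2045-07-02 is a Sunday, so it moves forward to 2045-07-08.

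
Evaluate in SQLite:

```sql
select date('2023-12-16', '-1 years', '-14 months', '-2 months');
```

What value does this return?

2021-08-16

Adding -1 year to 2023-12-16 gives 2022-12-16.
Adding -14 months to 2022-12-16 gives 2021-10-16.
Adding -2 months to 2021-10-16 gives 2021-08-16.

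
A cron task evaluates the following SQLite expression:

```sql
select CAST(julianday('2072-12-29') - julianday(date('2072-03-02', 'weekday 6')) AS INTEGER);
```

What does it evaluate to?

`weekday 6` advances to the next Saturday; 2072-03-02 is a Wednesday, so it moves forward to 2072-03-05.
26 days remain in March 2072 after the 5th (31 − 5).
Full months from April 2072 through November 2072 contribute their day counts.
Then 29 days into December 2072.
Total: 26 + 30 + 31 + 30 + 31 + 31 + 30 + 31 + 30 + 29 = 299.

299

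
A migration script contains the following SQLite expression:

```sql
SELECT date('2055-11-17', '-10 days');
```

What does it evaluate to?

2055-11-07

Going back 10 days within November lands on 2055-11-07.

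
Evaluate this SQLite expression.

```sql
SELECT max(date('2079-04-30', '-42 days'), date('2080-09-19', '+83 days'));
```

2080-12-11

date('2079-04-30', '-42 days') → 2079-03-19.
date('2080-09-19', '+83 days') → 2080-12-11.
Later of the two is 2080-12-11.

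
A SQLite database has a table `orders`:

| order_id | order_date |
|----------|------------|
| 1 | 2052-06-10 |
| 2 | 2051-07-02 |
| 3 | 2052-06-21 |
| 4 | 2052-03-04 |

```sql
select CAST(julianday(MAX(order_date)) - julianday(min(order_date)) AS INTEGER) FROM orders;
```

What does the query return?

MIN = 2051-07-02, MAX = 2052-06-21.
29 days remain in July 2051 after the 2nd (31 − 2).
Full months from August 2051 through May 2052 contribute their day counts.
Then 21 days into June 2052.
Total: 29 + 31 + 30 + 31 + 30 + 31 + 31 + 29 + 31 + 30 + 31 + 21 = 355.

355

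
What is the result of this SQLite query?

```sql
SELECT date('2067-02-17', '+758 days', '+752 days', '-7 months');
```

2070-09-07

Applying '+758 days' to 2067-02-17: counting 758 days forward gives 2069-03-16.
Applying '+752 days' to 2069-03-16: counting 752 days forward gives 2071-04-07.
Adding -7 months to 2071-04-07 gives 2070-09-07.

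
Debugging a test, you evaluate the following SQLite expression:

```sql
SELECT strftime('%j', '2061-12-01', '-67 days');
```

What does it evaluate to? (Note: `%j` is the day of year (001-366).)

First apply '-67 days': 2061-12-01 → 2061-09-25.
Day-of-year for 2061-09-25: days since 2061-01-01 inclusive = 268, zero-padded to 268.

268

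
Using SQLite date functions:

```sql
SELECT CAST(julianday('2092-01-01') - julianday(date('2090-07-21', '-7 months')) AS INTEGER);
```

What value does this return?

Adding -7 months to 2090-07-21 gives 2089-12-21.
10 days remain in December 2089 after the 21st (31 − 21).
Full months from January 2090 through December 2091 contribute their day counts.
Then 1 day into January 2092.
Total: 10 + 31 + 28 + 31 + 30 + 31 + 30 + 31 + 31 + 30 + 31 + 30 + 31 + 31 + 28 + 31 + 30 + 31 + 30 + 31 + 31 + 30 + 31 + 30 + 31 + 1 = 741.

741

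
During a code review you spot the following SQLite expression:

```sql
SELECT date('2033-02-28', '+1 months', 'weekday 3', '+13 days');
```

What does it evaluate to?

2033-04-12

Adding +1 month to 2033-02-28 gives 2033-03-28.
`weekday 3` advances to the next Wednesday; 2033-03-28 is a Monday, so it moves forward to 2033-03-30.
March 2033 has 31 days; 1 remain after the 30th, so 2 days reach 2033-04-01.
Advancing 11 more days within April lands on 2033-04-12.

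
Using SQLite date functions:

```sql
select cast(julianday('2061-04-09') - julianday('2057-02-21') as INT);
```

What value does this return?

7 days remain in February 2057 after the 21st (28 − 21).
Full months from March 2057 through March 2061 contribute their day counts.
Then 9 days into April 2061.
Total: 7 + 31 + 30 + 31 + 30 + 31 + 31 + 30 + 31 + 30 + 31 + 31 + 28 + 31 + 30 + 31 + 30 + 31 + 31 + 30 + 31 + 30 + 31 + 31 + 28 + 31 + 30 + 31 + 30 + 31 + 31 + 30 + 31 + 30 + 31 + 31 + 29 + 31 + 30 + 31 + 30 + 31 + 31 + 30 + 31 + 30 + 31 + 31 + 28 + 31 + 9 = 1508.

1508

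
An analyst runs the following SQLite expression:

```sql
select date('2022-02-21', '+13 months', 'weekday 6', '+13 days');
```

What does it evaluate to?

2023-04-07

Adding +13 months to 2022-02-21 gives 2023-03-21.
`weekday 6` advances to the next Saturday; 2023-03-21 is a Tuesday, so it moves forward to 2023-03-25.
March 2023 has 31 days; 6 remain after the 25th, so 7 days reach 2023-04-01.
Advancing 6 more days within April lands on 2023-04-07.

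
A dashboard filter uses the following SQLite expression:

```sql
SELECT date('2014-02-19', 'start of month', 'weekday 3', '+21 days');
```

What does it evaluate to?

`start of month` rewinds 2014-02-19 to 2014-02-01.
`weekday 3` advances to the next Wednesday; 2014-02-01 is a Saturday, so it moves forward to 2014-02-05.
Advancing 21 more days within February lands on 2014-02-26.

2014-02-26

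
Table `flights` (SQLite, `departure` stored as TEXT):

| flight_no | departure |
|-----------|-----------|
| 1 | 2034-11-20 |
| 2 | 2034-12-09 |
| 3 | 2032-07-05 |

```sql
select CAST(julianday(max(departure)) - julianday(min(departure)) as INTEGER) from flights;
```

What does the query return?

MIN = 2032-07-05, MAX = 2034-12-09.
26 days remain in July 2032 after the 5th (31 − 5).
Full months from August 2032 through November 2034 contribute their day counts.
Then 9 days into December 2034.
Total: 26 + 31 + 30 + 31 + 30 + 31 + 31 + 28 + 31 + 30 + 31 + 30 + 31 + 31 + 30 + 31 + 30 + 31 + 31 + 28 + 31 + 30 + 31 + 30 + 31 + 31 + 30 + 31 + 30 + 9 = 887.

887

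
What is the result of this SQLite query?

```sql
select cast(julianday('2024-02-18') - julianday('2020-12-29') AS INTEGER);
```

2 days remain in December 2020 after the 29th (31 − 29).
Full months from January 2021 through January 2024 contribute their day counts.
Then 18 days into February 2024.
Total: 2 + 31 + 28 + 31 + 30 + 31 + 30 + 31 + 31 + 30 + 31 + 30 + 31 + 31 + 28 + 31 + 30 + 31 + 30 + 31 + 31 + 30 + 31 + 30 + 31 + 31 + 28 + 31 + 30 + 31 + 30 + 31 + 31 + 30 + 31 + 30 + 31 + 31 + 18 = 1146.

1146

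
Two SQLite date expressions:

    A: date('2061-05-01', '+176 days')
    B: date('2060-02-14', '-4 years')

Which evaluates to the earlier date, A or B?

A = 2061-10-24.
B = 2056-02-14.
B is earlier.

B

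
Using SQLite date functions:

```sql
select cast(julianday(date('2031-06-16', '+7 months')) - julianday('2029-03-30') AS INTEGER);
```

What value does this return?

1022

Adding +7 months to 2031-06-16 gives 2032-01-16.
1 day remains in March 2029 after the 30th (31 − 30).
Full months from April 2029 through December 2031 contribute their day counts.
Then 16 days into January 2032.
Total: 1 + 30 + 31 + 30 + 31 + 31 + 30 + 31 + 30 + 31 + 31 + 28 + 31 + 30 + 31 + 30 + 31 + 31 + 30 + 31 + 30 + 31 + 31 + 28 + 31 + 30 + 31 + 30 + 31 + 31 + 30 + 31 + 30 + 31 + 16 = 1022.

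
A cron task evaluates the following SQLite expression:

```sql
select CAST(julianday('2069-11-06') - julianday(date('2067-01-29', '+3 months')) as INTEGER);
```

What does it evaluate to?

Adding +3 months to 2067-01-29 gives 2067-04-29.
1 day remains in April 2067 after the 29th (30 − 29).
Full months from May 2067 through October 2069 contribute their day counts.
Then 6 days into November 2069.
Total: 1 + 31 + 30 + 31 + 31 + 30 + 31 + 30 + 31 + 31 + 29 + 31 + 30 + 31 + 30 + 31 + 31 + 30 + 31 + 30 + 31 + 31 + 28 + 31 + 30 + 31 + 30 + 31 + 31 + 30 + 31 + 6 = 922.

922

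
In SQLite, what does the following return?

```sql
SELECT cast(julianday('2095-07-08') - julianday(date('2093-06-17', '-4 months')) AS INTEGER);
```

Adding -4 months to 2093-06-17 gives 2093-02-17.
11 days remain in February 2093 after the 17th (28 − 17).
Full months from March 2093 through June 2095 contribute their day counts.
Then 8 days into July 2095.
Total: 11 + 31 + 30 + 31 + 30 + 31 + 31 + 30 + 31 + 30 + 31 + 31 + 28 + 31 + 30 + 31 + 30 + 31 + 31 + 30 + 31 + 30 + 31 + 31 + 28 + 31 + 30 + 31 + 30 + 8 = 871.

871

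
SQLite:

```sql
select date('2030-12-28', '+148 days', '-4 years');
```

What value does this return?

2027-05-25

Applying '+148 days' to 2030-12-28: counting 148 days forward gives 2031-05-25.
Adding -4 years to 2031-05-25 gives 2027-05-25.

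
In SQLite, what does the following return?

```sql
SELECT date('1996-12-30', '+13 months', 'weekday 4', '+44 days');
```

Adding +13 months to 1996-12-30 gives 1998-01-30.
`weekday 4` advances to the next Thursday; 1998-01-30 is a Friday, so it moves forward to 1998-02-05.
Applying '+44 days' to 1998-02-05: counting 44 days forward gives 1998-03-21.

1998-03-21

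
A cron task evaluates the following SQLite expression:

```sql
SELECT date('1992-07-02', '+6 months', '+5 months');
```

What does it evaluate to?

1993-06-02

Adding +6 months to 1992-07-02 gives 1993-01-02.
Adding +5 months to 1993-01-02 gives 1993-06-02.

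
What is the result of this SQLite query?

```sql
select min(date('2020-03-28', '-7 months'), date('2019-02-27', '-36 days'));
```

2019-01-22

date('2020-03-28', '-7 months') → 2019-08-28.
date('2019-02-27', '-36 days') → 2019-01-22.
Earlier of the two is 2019-01-22.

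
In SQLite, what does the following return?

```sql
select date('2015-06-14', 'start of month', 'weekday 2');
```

2015-06-02

`start of month` rewinds 2015-06-14 to 2015-06-01.
`weekday 2` advances to the next Tuesday; 2015-06-01 is a Monday, so it moves forward to 2015-06-02.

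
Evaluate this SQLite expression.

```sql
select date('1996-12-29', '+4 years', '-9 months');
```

Adding +4 years to 1996-12-29 gives 2000-12-29.
Adding -9 months to 2000-12-29 gives 2000-03-29.

2000-03-29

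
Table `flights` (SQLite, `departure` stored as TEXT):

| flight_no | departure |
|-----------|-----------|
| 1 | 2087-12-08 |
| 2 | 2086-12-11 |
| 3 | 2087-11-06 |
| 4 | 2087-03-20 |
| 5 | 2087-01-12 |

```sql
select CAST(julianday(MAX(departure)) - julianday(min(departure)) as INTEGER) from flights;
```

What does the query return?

362

MIN = 2086-12-11, MAX = 2087-12-08.
20 days remain in December 2086 after the 11th (31 − 11).
Full months from January 2087 through November 2087 contribute their day counts.
Then 8 days into December 2087.
Total: 20 + 31 + 28 + 31 + 30 + 31 + 30 + 31 + 31 + 30 + 31 + 30 + 8 = 362.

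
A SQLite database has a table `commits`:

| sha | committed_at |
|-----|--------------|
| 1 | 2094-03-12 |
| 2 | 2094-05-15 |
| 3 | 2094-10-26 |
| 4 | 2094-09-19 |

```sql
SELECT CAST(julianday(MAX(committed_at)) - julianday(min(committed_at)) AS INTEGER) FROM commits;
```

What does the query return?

228

MIN = 2094-03-12, MAX = 2094-10-26.
19 days remain in March 2094 after the 12th (31 − 12).
Full months from April 2094 through September 2094 contribute their day counts.
Then 26 days into October 2094.
Total: 19 + 30 + 31 + 30 + 31 + 31 + 30 + 26 = 228.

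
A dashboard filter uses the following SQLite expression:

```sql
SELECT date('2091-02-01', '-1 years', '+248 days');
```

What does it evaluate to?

2090-10-07

Adding -1 year to 2091-02-01 gives 2090-02-01.
Applying '+248 days' to 2090-02-01: counting 248 days forward gives 2090-10-07.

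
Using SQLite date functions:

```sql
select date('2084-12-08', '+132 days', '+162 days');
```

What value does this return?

Applying '+132 days' to 2084-12-08: counting 132 days forward gives 2085-04-19.
Applying '+162 days' to 2085-04-19: counting 162 days forward gives 2085-09-28.

2085-09-28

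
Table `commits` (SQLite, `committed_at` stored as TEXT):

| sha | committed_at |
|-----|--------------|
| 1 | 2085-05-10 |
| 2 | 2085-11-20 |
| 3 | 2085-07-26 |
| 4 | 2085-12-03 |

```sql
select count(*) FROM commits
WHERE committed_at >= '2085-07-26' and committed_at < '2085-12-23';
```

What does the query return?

3

Rows in [2085-07-26, 2085-12-23): 2085-11-20, 2085-07-26, 2085-12-03 → 3 rows.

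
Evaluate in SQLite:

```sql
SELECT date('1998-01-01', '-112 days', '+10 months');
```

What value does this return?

Applying '-112 days' to 1998-01-01: counting 112 days back gives 1997-09-11.
Adding +10 months to 1997-09-11 gives 1998-07-11.

1998-07-11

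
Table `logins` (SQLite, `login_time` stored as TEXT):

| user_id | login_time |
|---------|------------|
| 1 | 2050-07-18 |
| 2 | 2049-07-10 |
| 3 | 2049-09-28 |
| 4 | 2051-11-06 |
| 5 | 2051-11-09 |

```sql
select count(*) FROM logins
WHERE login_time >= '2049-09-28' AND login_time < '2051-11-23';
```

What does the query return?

4

Rows in [2049-09-28, 2051-11-23): 2050-07-18, 2049-09-28, 2051-11-06, 2051-11-09 → 4 rows.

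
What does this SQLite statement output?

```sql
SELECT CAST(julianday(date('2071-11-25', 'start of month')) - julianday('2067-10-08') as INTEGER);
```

1485

`start of month` rewinds 2071-11-25 to 2071-11-01.
23 days remain in October 2067 after the 8th (31 − 8).
Full months from November 2067 through October 2071 contribute their day counts.
Then 1 day into November 2071.
Total: 23 + 30 + 31 + 31 + 29 + 31 + 30 + 31 + 30 + 31 + 31 + 30 + 31 + 30 + 31 + 31 + 28 + 31 + 30 + 31 + 30 + 31 + 31 + 30 + 31 + 30 + 31 + 31 + 28 + 31 + 30 + 31 + 30 + 31 + 31 + 30 + 31 + 30 + 31 + 31 + 28 + 31 + 30 + 31 + 30 + 31 + 31 + 30 + 31 + 1 = 1485.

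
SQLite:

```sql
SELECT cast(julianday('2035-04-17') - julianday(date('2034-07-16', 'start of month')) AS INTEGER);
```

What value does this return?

`start of month` rewinds 2034-07-16 to 2034-07-01.
30 days remain in July 2034 after the 1st (31 − 1).
Full months from August 2034 through March 2035 contribute their day counts.
Then 17 days into April 2035.
Total: 30 + 31 + 30 + 31 + 30 + 31 + 31 + 28 + 31 + 17 = 290.

290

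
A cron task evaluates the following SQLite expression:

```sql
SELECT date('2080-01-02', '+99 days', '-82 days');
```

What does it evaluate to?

Applying '+99 days' to 2080-01-02: counting 99 days forward gives 2080-04-10.
Applying '-82 days' to 2080-04-10: counting 82 days back gives 2080-01-19.

2080-01-19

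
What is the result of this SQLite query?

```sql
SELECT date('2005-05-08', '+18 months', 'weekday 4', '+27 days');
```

Adding +18 months to 2005-05-08 gives 2006-11-08.
`weekday 4` advances to the next Thursday; 2006-11-08 is a Wednesday, so it moves forward to 2006-11-09.
November 2006 has 30 days; 21 remain after the 9th, so 22 days reach 2006-12-01.
Advancing 5 more days within December lands on 2006-12-06.

2006-12-06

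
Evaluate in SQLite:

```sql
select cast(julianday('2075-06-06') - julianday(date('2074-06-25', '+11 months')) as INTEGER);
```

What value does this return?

Adding +11 months to 2074-06-25 gives 2075-05-25.
6 days remain in May 2075 after the 25th (31 − 25).
Then 6 days into June 2075.
Total: 6 + 6 = 12.

12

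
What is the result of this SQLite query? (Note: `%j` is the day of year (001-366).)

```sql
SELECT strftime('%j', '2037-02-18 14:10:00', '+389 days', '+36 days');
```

First apply '+389 days', '+36 days': 2037-02-18 14:10:00 → 2038-04-19 14:10:00.
Day-of-year for 2038-04-19: days since 2038-01-01 inclusive = 109, zero-padded to 109.

109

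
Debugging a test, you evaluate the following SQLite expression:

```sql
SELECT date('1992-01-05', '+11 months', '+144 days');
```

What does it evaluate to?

Adding +11 months to 1992-01-05 gives 1992-12-05.
Applying '+144 days' to 1992-12-05: counting 144 days forward gives 1993-04-28.

1993-04-28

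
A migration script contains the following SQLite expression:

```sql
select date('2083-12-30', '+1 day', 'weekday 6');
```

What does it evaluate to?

2084-01-01

Advancing 1 more day within December lands on 2083-12-31.
`weekday 6` advances to the next Saturday; 2083-12-31 is a Friday, so it moves forward to 2084-01-01.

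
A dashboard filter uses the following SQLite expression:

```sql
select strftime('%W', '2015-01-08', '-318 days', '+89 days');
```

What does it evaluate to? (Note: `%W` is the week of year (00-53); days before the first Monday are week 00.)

20

First apply '-318 days', '+89 days': 2015-01-08 → 2014-05-24.
2014-05-24 is a Saturday. SQLite's %W counts Mondays since the year started; the result is 20.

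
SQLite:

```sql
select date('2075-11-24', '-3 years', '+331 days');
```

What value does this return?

Adding -3 years to 2075-11-24 gives 2072-11-24.
Applying '+331 days' to 2072-11-24: counting 331 days forward gives 2073-10-21.

2073-10-21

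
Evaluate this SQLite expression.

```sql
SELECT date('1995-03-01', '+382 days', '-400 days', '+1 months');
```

1995-03-11

Applying '+382 days' to 1995-03-01: counting 382 days forward gives 1996-03-17.
Applying '-400 days' to 1996-03-17: counting 400 days back gives 1995-02-11.
Adding +1 month to 1995-02-11 gives 1995-03-11.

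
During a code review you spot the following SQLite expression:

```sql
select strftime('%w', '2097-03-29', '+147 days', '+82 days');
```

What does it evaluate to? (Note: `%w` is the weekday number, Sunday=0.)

First apply '+147 days', '+82 days': 2097-03-29 → 2097-11-13.
2097-11-13 is a Wednesday; with Sunday=0 that is 3.

3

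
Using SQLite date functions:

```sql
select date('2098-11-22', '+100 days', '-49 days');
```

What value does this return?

2099-01-12

Applying '+100 days' to 2098-11-22: counting 100 days forward gives 2099-03-02.
Applying '-49 days' to 2099-03-02: counting 49 days back gives 2099-01-12.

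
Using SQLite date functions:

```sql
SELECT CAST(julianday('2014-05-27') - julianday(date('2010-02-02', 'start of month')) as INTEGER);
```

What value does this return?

`start of month` rewinds 2010-02-02 to 2010-02-01.
27 days remain in February 2010 after the 1st (28 − 1).
Full months from March 2010 through April 2014 contribute their day counts.
Then 27 days into May 2014.
Total: 27 + 31 + 30 + 31 + 30 + 31 + 31 + 30 + 31 + 30 + 31 + 31 + 28 + 31 + 30 + 31 + 30 + 31 + 31 + 30 + 31 + 30 + 31 + 31 + 29 + 31 + 30 + 31 + 30 + 31 + 31 + 30 + 31 + 30 + 31 + 31 + 28 + 31 + 30 + 31 + 30 + 31 + 31 + 30 + 31 + 30 + 31 + 31 + 28 + 31 + 30 + 27 = 1576.

1576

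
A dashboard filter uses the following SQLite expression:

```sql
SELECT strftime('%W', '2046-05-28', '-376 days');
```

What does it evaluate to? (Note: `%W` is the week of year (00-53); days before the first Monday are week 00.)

20

First apply '-376 days': 2046-05-28 → 2045-05-17.
2045-05-17 is a Wednesday. SQLite's %W counts Mondays since the year started; the result is 20.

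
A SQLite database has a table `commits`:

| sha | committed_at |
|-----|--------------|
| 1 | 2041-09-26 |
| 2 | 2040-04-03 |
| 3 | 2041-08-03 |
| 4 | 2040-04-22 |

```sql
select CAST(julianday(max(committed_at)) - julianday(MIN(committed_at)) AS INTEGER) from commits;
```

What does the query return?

MIN = 2040-04-03, MAX = 2041-09-26.
27 days remain in April 2040 after the 3rd (30 − 3).
Full months from May 2040 through August 2041 contribute their day counts.
Then 26 days into September 2041.
Total: 27 + 31 + 30 + 31 + 31 + 30 + 31 + 30 + 31 + 31 + 28 + 31 + 30 + 31 + 30 + 31 + 31 + 26 = 541.

541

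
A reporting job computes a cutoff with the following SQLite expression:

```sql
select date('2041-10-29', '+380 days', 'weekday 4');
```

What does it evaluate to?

2042-11-13

Applying '+380 days' to 2041-10-29: counting 380 days forward gives 2042-11-13.
`weekday 4` advances to the next Thursday; 2042-11-13 is already a Thursday, so it stays at 2042-11-13.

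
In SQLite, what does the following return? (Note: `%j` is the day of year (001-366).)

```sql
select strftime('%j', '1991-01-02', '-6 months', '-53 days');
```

130

First apply '-6 months', '-53 days': 1991-01-02 → 1990-05-10.
Day-of-year for 1990-05-10: days since 1990-01-01 inclusive = 130, zero-padded to 130.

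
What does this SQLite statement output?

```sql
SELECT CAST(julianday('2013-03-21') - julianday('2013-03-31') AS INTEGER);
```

Both dates are in March 2013: 31 − 21 = 10.
The subtraction is earlier − later, so the result is −10 → -10.

-10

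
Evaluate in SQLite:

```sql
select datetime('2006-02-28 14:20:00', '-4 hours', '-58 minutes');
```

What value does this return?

-4 hours from 2006-02-28 14:20:00 is 2006-02-28 10:20:00.
-58 minutes from 2006-02-28 10:20:00 is 2006-02-28 09:22:00.

2006-02-28 09:22:00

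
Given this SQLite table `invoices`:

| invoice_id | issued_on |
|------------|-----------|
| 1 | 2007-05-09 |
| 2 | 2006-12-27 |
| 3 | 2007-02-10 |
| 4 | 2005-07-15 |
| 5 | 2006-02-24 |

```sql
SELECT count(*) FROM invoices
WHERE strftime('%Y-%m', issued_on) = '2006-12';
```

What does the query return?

Rows with year-month 2006-12: 2006-12-27 → 1.

1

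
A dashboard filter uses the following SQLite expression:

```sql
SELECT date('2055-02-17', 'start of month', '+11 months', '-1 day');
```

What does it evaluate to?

2055-12-31

`start of month` rewinds 2055-02-17 to 2055-02-01.
Adding +11 months to 2055-02-01 gives 2056-01-01.
Going back 1 day from 2056-01-01 reaches 2055-12-31 (last day of December, 31 days).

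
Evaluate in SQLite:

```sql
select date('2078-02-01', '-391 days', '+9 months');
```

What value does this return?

Applying '-391 days' to 2078-02-01: counting 391 days back gives 2077-01-06.
Adding +9 months to 2077-01-06 gives 2077-10-06.

2077-10-06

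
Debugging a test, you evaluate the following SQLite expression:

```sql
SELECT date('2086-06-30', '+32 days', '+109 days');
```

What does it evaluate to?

June 2086 has 30 days; 0 remain after the 30th, so 1 days reach 2086-07-01.
July 2086 has 31 days; 30 remain after the 1st, so 31 days reach 2086-08-01.
Applying '+109 days' to 2086-08-01: counting 109 days forward gives 2086-11-18.

2086-11-18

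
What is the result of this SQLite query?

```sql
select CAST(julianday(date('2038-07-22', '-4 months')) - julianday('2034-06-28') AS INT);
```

Adding -4 months to 2038-07-22 gives 2038-03-22.
2 days remain in June 2034 after the 28th (30 − 28).
Full months from July 2034 through February 2038 contribute their day counts.
Then 22 days into March 2038.
Total: 2 + 31 + 31 + 30 + 31 + 30 + 31 + 31 + 28 + 31 + 30 + 31 + 30 + 31 + 31 + 30 + 31 + 30 + 31 + 31 + 29 + 31 + 30 + 31 + 30 + 31 + 31 + 30 + 31 + 30 + 31 + 31 + 28 + 31 + 30 + 31 + 30 + 31 + 31 + 30 + 31 + 30 + 31 + 31 + 28 + 22 = 1363.

1363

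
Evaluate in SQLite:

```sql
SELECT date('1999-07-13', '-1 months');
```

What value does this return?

1999-06-13

Adding -1 month to 1999-07-13 gives 1999-06-13.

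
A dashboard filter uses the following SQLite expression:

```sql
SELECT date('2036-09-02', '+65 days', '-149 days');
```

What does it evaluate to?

Applying '+65 days' to 2036-09-02: counting 65 days forward gives 2036-11-06.
Applying '-149 days' to 2036-11-06: counting 149 days back gives 2036-06-10.

2036-06-10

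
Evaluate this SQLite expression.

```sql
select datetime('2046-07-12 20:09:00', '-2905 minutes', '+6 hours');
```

2046-07-11 01:44:00

2905 minutes = 48h 25m; -2905 minutes from 2046-07-12 20:09:00 is 2046-07-10 19:44:00 (crosses midnight).
+6 hours from 2046-07-10 19:44:00 is 2046-07-11 01:44:00 (crosses midnight).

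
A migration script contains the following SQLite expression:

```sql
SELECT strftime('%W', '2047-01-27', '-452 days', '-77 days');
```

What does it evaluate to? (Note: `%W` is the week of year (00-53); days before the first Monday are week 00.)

33

First apply '-452 days', '-77 days': 2047-01-27 → 2045-08-16.
2045-08-16 is a Wednesday. SQLite's %W counts Mondays since the year started; the result is 33.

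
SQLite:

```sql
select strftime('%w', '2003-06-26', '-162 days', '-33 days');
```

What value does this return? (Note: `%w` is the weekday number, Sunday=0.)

First apply '-162 days', '-33 days': 2003-06-26 → 2002-12-13.
2002-12-13 is a Friday; with Sunday=0 that is 5.

5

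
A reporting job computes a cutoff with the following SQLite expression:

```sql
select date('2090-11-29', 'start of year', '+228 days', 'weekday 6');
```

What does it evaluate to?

2090-08-19

`start of year` rewinds 2090-11-29 to 2090-01-01.
Applying '+228 days' to 2090-01-01: counting 228 days forward gives 2090-08-17.
`weekday 6` advances to the next Saturday; 2090-08-17 is a Thursday, so it moves forward to 2090-08-19.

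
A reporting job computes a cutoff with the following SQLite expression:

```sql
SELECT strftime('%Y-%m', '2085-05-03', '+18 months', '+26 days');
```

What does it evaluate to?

First apply '+18 months', '+26 days': 2085-05-03 → 2086-11-29.
`%Y-%m` extracts the year-month: 2086-11.

2086-11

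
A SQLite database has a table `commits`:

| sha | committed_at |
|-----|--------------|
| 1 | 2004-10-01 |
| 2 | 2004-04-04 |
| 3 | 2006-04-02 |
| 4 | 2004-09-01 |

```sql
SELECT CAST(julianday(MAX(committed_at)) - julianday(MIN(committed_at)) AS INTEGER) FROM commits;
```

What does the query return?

MIN = 2004-04-04, MAX = 2006-04-02.
26 days remain in April 2004 after the 4th (30 − 4).
Full months from May 2004 through March 2006 contribute their day counts.
Then 2 days into April 2006.
Total: 26 + 31 + 30 + 31 + 31 + 30 + 31 + 30 + 31 + 31 + 28 + 31 + 30 + 31 + 30 + 31 + 31 + 30 + 31 + 30 + 31 + 31 + 28 + 31 + 2 = 728.

728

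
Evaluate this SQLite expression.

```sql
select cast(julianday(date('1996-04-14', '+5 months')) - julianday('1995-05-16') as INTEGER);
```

487

Adding +5 months to 1996-04-14 gives 1996-09-14.
15 days remain in May 1995 after the 16th (31 − 16).
Full months from June 1995 through August 1996 contribute their day counts.
Then 14 days into September 1996.
Total: 15 + 30 + 31 + 31 + 30 + 31 + 30 + 31 + 31 + 29 + 31 + 30 + 31 + 30 + 31 + 31 + 14 = 487.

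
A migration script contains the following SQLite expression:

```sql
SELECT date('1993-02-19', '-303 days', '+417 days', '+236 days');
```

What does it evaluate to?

1994-02-04

Applying '-303 days' to 1993-02-19: counting 303 days back gives 1992-04-22.
Applying '+417 days' to 1992-04-22: counting 417 days forward gives 1993-06-13.
Applying '+236 days' to 1993-06-13: counting 236 days forward gives 1994-02-04.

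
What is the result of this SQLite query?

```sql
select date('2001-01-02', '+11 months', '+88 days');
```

2002-02-28

Adding +11 months to 2001-01-02 gives 2001-12-02.
Applying '+88 days' to 2001-12-02: counting 88 days forward gives 2002-02-28.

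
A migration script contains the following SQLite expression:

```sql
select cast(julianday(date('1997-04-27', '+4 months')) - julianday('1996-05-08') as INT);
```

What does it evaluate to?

476

Adding +4 months to 1997-04-27 gives 1997-08-27.
23 days remain in May 1996 after the 8th (31 − 8).
Full months from June 1996 through July 1997 contribute their day counts.
Then 27 days into August 1997.
Total: 23 + 30 + 31 + 31 + 30 + 31 + 30 + 31 + 31 + 28 + 31 + 30 + 31 + 30 + 31 + 27 = 476.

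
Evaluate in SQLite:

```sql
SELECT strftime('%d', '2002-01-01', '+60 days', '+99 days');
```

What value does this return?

09

First apply '+60 days', '+99 days': 2002-01-01 → 2002-06-09.
`%d` extracts the 2-digit day of month: 09.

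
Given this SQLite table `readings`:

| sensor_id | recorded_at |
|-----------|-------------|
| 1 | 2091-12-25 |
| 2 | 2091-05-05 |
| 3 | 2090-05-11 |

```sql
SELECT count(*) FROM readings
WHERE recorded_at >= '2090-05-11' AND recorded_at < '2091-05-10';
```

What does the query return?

Rows in [2090-05-11, 2091-05-10): 2091-05-05, 2090-05-11 → 2 rows.

2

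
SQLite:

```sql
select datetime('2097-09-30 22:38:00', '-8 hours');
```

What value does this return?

2097-09-30 14:38:00

-8 hours from 2097-09-30 22:38:00 is 2097-09-30 14:38:00.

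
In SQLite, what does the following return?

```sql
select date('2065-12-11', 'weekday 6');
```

2065-12-12

`weekday 6` advances to the next Saturday; 2065-12-11 is a Friday, so it moves forward to 2065-12-12.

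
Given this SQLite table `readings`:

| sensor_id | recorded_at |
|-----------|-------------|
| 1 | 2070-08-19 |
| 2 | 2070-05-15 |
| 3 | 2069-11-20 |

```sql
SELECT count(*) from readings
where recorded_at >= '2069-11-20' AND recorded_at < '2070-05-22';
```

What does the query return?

2

Rows in [2069-11-20, 2070-05-22): 2070-05-15, 2069-11-20 → 2 rows.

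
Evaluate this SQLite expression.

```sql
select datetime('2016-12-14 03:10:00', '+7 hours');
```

2016-12-14 10:10:00

+7 hours from 2016-12-14 03:10:00 is 2016-12-14 10:10:00.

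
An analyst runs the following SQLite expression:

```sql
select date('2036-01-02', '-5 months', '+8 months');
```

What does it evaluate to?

Adding -5 months to 2036-01-02 gives 2035-08-02.
Adding +8 months to 2035-08-02 gives 2036-04-02.

2036-04-02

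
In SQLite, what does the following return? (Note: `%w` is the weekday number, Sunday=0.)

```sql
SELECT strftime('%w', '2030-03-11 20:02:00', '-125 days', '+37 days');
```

First apply '-125 days', '+37 days': 2030-03-11 20:02:00 → 2029-12-13 20:02:00.
2029-12-13 is a Thursday; with Sunday=0 that is 4.

4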